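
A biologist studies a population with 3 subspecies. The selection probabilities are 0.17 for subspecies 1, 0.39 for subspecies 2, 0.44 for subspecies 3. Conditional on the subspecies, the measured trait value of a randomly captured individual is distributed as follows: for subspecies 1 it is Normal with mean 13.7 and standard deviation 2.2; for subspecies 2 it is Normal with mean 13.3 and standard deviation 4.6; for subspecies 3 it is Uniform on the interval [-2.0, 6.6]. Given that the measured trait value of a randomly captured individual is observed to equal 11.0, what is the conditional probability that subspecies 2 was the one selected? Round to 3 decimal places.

Likelihoods f(11.0 | ·): 1: 0.0853927; 2: 0.0765359; 3: 0.
Posterior ∝ prior × likelihood. Numerator for 2: 0.39·0.0765359 = 0.029849.
Normalizing constant: 0.17·0.0853927 + 0.39·0.0765359 + 0.44·0 = 0.0443658.
P(2 | observation) = 0.029849 / 0.0443658 = 0.672794.

0.673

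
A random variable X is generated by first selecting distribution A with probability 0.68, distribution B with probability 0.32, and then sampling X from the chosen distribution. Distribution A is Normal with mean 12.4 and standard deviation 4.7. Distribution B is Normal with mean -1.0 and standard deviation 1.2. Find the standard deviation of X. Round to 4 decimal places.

7.3861

Per component, A: μ=12.4, E[X²]=175.85; B: μ=-1, E[X²]=2.44.
E[X] = 0.68·12.4 + 0.32·-1 = 8.112.
E[X²] = 0.68·175.85 + 0.32·2.44 = 120.359.
Var(X) = E[X²] − (E[X])² = 120.359 − 65.8045 = 54.5543.
SD(X) = √54.5543 = 7.38609.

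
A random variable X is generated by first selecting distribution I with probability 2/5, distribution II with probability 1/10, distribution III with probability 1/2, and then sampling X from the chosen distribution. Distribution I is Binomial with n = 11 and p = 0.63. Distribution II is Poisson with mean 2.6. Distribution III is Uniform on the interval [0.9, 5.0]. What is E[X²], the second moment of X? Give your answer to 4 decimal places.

26.2233

For each component E[X²] = Var + (mean)², giving I: 50.589; II: 9.36; III: 10.1033.
Overall E[X²] = 0.4·50.589 + 0.1·9.36 + 0.5·10.1033 = 26.2233.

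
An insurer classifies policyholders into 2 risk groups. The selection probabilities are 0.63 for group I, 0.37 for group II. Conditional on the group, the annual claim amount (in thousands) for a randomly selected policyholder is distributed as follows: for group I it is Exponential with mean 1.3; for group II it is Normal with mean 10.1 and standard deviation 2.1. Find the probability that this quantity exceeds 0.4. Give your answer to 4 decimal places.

Conditional on each group, P(X > 0.4): I: 0.735141; II: 0.999998.
By total probability, P(X > 0.4) = 0.63·0.735141 + 0.37·0.999998 = 0.833138.

0.8331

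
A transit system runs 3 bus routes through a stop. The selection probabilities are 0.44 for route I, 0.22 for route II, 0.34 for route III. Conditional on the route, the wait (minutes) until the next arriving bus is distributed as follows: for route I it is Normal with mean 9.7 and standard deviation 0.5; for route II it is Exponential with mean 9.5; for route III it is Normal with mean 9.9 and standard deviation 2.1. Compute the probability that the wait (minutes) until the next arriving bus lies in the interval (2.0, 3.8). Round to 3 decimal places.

0.031

Conditional on each route, P(2.0 < X < 3.8): I: 0; II: 0.139838; III: 0.00175335.
By total probability, P(2.0 < X < 3.8) = 0.44·0 + 0.22·0.139838 + 0.34·0.00175335 = 0.0313604.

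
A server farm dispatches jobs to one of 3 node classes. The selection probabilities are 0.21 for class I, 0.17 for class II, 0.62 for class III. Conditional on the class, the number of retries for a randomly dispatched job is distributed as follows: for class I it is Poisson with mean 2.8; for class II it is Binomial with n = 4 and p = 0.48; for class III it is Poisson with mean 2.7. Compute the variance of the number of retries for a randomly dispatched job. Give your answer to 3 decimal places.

2.525

Per component, I: μ=2.8, E[X²]=10.64; II: μ=1.92, E[X²]=4.6848; III: μ=2.7, E[X²]=9.99.
E[X] = 0.21·2.8 + 0.17·1.92 + 0.62·2.7 = 2.5884.
E[X²] = 0.21·10.64 + 0.17·4.6848 + 0.62·9.99 = 9.22462.
Var(X) = E[X²] − (E[X])² = 9.22462 − 6.69981 = 2.5248.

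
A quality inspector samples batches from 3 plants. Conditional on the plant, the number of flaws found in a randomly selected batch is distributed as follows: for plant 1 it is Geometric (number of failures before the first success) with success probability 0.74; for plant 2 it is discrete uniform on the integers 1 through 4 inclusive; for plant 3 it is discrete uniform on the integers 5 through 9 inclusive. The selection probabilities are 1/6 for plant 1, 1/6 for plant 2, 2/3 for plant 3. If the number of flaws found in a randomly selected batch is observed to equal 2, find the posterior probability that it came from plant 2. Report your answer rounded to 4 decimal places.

0.8333

Likelihoods P(X=2 | ·): 1: 0.050024; 2: 0.25; 3: 0.
Posterior ∝ prior × likelihood. Numerator for 2: 0.166667·0.25 = 0.0416667.
Normalizing constant: 0.166667·0.050024 + 0.166667·0.25 + 0.666667·0 = 0.050004.
P(2 | observation) = 0.0416667 / 0.050004 = 0.833267.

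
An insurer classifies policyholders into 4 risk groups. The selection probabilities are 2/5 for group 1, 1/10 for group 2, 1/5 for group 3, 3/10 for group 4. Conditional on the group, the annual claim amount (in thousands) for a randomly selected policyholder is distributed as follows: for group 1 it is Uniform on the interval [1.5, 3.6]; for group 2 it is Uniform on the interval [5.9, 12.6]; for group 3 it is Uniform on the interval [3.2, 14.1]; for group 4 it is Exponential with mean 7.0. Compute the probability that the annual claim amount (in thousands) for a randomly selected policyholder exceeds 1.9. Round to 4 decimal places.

Conditional on each group, P(X > 1.9): 1: 0.809524; 2: 1; 3: 1; 4: 0.76229.
By total probability, P(X > 1.9) = 0.4·0.809524 + 0.1·1 + 0.2·1 + 0.3·0.76229 = 0.852496.

0.8525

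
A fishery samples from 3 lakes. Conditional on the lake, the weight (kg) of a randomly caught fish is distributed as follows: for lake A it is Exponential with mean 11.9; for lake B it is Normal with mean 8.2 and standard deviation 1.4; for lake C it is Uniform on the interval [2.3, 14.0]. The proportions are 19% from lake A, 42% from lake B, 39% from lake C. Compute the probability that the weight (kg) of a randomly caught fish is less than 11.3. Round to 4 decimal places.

Conditional on each lake, P(X < 11.3): A: 0.613096; B: 0.986595; C: 0.769231.
By total probability, P(X < 11.3) = 0.19·0.613096 + 0.42·0.986595 + 0.39·0.769231 = 0.830858.

0.8309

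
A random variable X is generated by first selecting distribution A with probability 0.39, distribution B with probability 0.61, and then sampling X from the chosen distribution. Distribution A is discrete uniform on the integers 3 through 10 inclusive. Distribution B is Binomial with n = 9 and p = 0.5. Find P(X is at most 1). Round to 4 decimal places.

0.0119

Conditional on each component, P(X ≤ 1): A: 0; B: 0.0195312.
By total probability, P(X ≤ 1) = 0.39·0 + 0.61·0.0195312 = 0.0119141.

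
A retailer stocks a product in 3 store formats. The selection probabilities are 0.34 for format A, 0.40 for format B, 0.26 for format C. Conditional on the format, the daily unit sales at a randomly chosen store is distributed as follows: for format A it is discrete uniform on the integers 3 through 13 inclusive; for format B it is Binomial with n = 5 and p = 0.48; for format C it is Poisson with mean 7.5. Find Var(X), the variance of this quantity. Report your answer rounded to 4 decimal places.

12.8413

Per component, A: μ=8, E[X²]=74; B: μ=2.4, E[X²]=7.008; C: μ=7.5, E[X²]=63.75.
E[X] = 0.34·8 + 0.4·2.4 + 0.26·7.5 = 5.63.
E[X²] = 0.34·74 + 0.4·7.008 + 0.26·63.75 = 44.5382.
Var(X) = E[X²] − (E[X])² = 44.5382 − 31.6969 = 12.8413.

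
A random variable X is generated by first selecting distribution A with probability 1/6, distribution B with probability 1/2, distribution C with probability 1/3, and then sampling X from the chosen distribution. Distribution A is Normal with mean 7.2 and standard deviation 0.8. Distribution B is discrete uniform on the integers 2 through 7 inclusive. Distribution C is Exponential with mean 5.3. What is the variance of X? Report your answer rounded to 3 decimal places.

11.843

Per component, A: μ=7.2, E[X²]=52.48; B: μ=4.5, E[X²]=23.1667; C: μ=5.3, E[X²]=56.18.
E[X] = 0.166667·7.2 + 0.5·4.5 + 0.333333·5.3 = 5.21667.
E[X²] = 0.166667·52.48 + 0.5·23.1667 + 0.333333·56.18 = 39.0567.
Var(X) = E[X²] − (E[X])² = 39.0567 − 27.2136 = 11.8431.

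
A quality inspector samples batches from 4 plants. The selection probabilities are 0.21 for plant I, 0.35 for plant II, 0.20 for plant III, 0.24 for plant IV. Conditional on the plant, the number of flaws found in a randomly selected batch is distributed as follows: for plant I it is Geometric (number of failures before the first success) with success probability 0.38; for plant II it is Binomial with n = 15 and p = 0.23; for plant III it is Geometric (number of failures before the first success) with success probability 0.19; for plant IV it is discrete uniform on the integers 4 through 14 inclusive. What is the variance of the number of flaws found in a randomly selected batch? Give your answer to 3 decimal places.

15.700

Per component, I: μ=1.63158, E[X²]=6.95568; II: μ=3.45, E[X²]=14.559; III: μ=4.26316, E[X²]=40.6122; IV: μ=9, E[X²]=91.
E[X] = 0.21·1.63158 + 0.35·3.45 + 0.2·4.26316 + 0.24·9 = 4.56276.
E[X²] = 0.21·6.95568 + 0.35·14.559 + 0.2·40.6122 + 0.24·91 = 36.5188.
Var(X) = E[X²] − (E[X])² = 36.5188 − 20.8188 = 15.7.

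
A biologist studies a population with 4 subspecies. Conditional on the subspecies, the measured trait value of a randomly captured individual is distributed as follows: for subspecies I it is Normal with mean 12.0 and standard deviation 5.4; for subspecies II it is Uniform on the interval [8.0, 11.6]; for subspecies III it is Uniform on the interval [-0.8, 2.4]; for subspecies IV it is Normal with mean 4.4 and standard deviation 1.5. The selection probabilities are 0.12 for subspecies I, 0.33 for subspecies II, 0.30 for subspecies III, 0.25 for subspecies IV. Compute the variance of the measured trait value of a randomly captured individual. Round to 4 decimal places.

22.5111

Per component, I: μ=12, E[X²]=173.16; II: μ=9.8, E[X²]=97.12; III: μ=0.8, E[X²]=1.49333; IV: μ=4.4, E[X²]=21.61.
E[X] = 0.12·12 + 0.33·9.8 + 0.3·0.8 + 0.25·4.4 = 6.014.
E[X²] = 0.12·173.16 + 0.33·97.12 + 0.3·1.49333 + 0.25·21.61 = 58.6793.
Var(X) = E[X²] − (E[X])² = 58.6793 − 36.1682 = 22.5111.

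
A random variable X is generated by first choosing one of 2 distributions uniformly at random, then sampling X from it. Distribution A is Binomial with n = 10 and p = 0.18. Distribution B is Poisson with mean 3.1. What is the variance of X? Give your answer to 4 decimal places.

Per component, A: μ=1.8, E[X²]=4.716; B: μ=3.1, E[X²]=12.71.
E[X] = 0.5·1.8 + 0.5·3.1 = 2.45.
E[X²] = 0.5·4.716 + 0.5·12.71 = 8.713.
Var(X) = E[X²] − (E[X])² = 8.713 − 6.0025 = 2.7105.

2.7105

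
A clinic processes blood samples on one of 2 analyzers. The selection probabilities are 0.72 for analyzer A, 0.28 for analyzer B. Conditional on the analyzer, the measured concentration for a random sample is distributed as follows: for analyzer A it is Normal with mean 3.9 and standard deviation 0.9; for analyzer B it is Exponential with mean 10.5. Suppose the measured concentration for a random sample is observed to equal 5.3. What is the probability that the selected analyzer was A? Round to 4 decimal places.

Likelihoods f(5.3 | ·): A: 0.132198; B: 0.0574904.
Posterior ∝ prior × likelihood. Numerator for A: 0.72·0.132198 = 0.0951826.
Normalizing constant: 0.72·0.132198 + 0.28·0.0574904 = 0.11128.
P(A | observation) = 0.0951826 / 0.11128 = 0.855344.

0.8553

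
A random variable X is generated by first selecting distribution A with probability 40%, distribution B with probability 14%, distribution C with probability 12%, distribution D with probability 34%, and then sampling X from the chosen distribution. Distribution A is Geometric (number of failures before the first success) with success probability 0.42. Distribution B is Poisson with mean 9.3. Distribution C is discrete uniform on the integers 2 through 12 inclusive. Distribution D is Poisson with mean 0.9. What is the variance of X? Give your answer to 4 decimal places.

Per component, A: μ=1.38095, E[X²]=5.19501; B: μ=9.3, E[X²]=95.79; C: μ=7, E[X²]=59; D: μ=0.9, E[X²]=1.71.
E[X] = 0.4·1.38095 + 0.14·9.3 + 0.12·7 + 0.34·0.9 = 3.00038.
E[X²] = 0.4·5.19501 + 0.14·95.79 + 0.12·59 + 0.34·1.71 = 23.15.
Var(X) = E[X²] − (E[X])² = 23.15 − 9.00229 = 14.1477.

14.1477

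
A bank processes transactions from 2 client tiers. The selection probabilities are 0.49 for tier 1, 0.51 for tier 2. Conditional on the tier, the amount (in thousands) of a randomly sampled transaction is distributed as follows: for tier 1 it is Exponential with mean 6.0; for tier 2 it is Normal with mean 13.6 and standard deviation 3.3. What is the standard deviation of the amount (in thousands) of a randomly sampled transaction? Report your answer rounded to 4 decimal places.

Per component, 1: μ=6, E[X²]=72; 2: μ=13.6, E[X²]=195.85.
E[X] = 0.49·6 + 0.51·13.6 = 9.876.
E[X²] = 0.49·72 + 0.51·195.85 = 135.163.
Var(X) = E[X²] − (E[X])² = 135.163 − 97.5354 = 37.6281.
SD(X) = √37.6281 = 6.13418.

6.1342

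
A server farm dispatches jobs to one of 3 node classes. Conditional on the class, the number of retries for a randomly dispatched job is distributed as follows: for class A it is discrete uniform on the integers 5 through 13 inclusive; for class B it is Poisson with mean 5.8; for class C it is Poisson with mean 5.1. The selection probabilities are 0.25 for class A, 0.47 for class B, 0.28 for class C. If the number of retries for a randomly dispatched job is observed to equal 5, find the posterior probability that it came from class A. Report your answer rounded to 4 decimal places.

0.1796

Likelihoods P(X=5 | ·): A: 0.111111; B: 0.165596; C: 0.175294.
Posterior ∝ prior × likelihood. Numerator for A: 0.25·0.111111 = 0.0277778.
Normalizing constant: 0.25·0.111111 + 0.47·0.165596 + 0.28·0.175294 = 0.15469.
P(A | observation) = 0.0277778 / 0.15469 = 0.17957.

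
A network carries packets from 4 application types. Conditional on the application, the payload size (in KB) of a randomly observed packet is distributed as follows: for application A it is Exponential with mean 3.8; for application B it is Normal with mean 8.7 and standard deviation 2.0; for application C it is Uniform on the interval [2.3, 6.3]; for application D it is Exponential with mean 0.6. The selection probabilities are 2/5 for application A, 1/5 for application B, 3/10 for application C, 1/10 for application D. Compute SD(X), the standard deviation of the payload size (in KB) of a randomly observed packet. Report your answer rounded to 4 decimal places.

Per component, A: μ=3.8, E[X²]=28.88; B: μ=8.7, E[X²]=79.69; C: μ=4.3, E[X²]=19.8233; D: μ=0.6, E[X²]=0.72.
E[X] = 0.4·3.8 + 0.2·8.7 + 0.3·4.3 + 0.1·0.6 = 4.61.
E[X²] = 0.4·28.88 + 0.2·79.69 + 0.3·19.8233 + 0.1·0.72 = 33.509.
Var(X) = E[X²] − (E[X])² = 33.509 − 21.2521 = 12.2569.
SD(X) = √12.2569 = 3.50099.

3.5010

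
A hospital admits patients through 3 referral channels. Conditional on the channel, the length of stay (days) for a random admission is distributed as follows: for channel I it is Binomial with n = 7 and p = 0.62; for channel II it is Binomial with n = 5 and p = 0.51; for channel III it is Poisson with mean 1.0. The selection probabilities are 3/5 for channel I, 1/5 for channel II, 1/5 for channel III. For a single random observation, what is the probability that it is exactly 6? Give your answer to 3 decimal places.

0.091

Conditional on each channel, P(X = 6): I: 0.151089; II: 0; III: 0.000510944.
By total probability, P(X = 6) = 0.6·0.151089 + 0.2·0 + 0.2·0.000510944 = 0.0907554.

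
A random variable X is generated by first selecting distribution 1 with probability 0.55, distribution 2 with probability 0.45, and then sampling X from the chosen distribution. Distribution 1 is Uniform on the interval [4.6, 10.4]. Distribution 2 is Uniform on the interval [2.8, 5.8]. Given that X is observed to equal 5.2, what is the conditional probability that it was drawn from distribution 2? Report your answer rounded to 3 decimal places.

Likelihoods f(5.2 | ·): 1: 0.172414; 2: 0.333333.
Posterior ∝ prior × likelihood. Numerator for 2: 0.45·0.333333 = 0.15.
Normalizing constant: 0.55·0.172414 + 0.45·0.333333 = 0.244828.
P(2 | observation) = 0.15 / 0.244828 = 0.612676.

0.613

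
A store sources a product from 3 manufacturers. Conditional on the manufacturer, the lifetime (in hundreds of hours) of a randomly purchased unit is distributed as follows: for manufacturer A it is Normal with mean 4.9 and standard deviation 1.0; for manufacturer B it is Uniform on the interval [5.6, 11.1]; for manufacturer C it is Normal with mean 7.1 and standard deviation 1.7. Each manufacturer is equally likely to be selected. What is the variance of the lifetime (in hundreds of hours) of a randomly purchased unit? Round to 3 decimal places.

Per component, A: μ=4.9, E[X²]=25.01; B: μ=8.35, E[X²]=72.2433; C: μ=7.1, E[X²]=53.3.
E[X] = 0.333333·4.9 + 0.333333·8.35 + 0.333333·7.1 = 6.78333.
E[X²] = 0.333333·25.01 + 0.333333·72.2433 + 0.333333·53.3 = 50.1844.
Var(X) = E[X²] − (E[X])² = 50.1844 − 46.0136 = 4.17083.

4.171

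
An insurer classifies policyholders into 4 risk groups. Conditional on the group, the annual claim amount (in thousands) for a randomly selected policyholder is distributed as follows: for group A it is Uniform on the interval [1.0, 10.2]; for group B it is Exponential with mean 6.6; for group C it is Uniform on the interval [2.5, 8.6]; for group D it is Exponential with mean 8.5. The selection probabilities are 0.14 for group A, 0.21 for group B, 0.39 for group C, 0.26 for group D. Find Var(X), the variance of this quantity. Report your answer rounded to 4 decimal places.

31.6349

Per component, A: μ=5.6, E[X²]=38.4133; B: μ=6.6, E[X²]=87.12; C: μ=5.55, E[X²]=33.9033; D: μ=8.5, E[X²]=144.5.
E[X] = 0.14·5.6 + 0.21·6.6 + 0.39·5.55 + 0.26·8.5 = 6.5445.
E[X²] = 0.14·38.4133 + 0.21·87.12 + 0.39·33.9033 + 0.26·144.5 = 74.4654.
Var(X) = E[X²] − (E[X])² = 74.4654 − 42.8305 = 31.6349.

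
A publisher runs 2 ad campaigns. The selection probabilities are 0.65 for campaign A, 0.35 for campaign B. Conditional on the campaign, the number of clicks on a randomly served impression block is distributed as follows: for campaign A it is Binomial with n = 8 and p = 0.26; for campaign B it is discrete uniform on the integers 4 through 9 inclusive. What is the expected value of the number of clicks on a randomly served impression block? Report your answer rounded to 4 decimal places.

3.6270

Component means — A: 2.08; B: 6.5.
E[X] = 0.65·2.08 + 0.35·6.5 = 3.627.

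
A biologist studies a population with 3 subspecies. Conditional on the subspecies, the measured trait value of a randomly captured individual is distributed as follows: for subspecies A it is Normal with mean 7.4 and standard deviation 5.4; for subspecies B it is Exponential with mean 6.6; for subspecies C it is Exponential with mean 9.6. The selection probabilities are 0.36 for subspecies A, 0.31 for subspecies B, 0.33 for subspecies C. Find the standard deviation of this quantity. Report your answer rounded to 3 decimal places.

7.482

Per component, A: μ=7.4, E[X²]=83.92; B: μ=6.6, E[X²]=87.12; C: μ=9.6, E[X²]=184.32.
E[X] = 0.36·7.4 + 0.31·6.6 + 0.33·9.6 = 7.878.
E[X²] = 0.36·83.92 + 0.31·87.12 + 0.33·184.32 = 118.044.
Var(X) = E[X²] − (E[X])² = 118.044 − 62.0629 = 55.9811.
SD(X) = √55.9811 = 7.48205.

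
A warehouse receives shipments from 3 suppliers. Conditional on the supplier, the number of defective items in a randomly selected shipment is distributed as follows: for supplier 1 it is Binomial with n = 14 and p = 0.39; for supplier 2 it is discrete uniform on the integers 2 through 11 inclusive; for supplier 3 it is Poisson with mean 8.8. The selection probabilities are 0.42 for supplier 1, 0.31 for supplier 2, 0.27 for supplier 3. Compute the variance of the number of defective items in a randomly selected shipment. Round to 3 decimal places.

8.181

Per component, 1: μ=5.46, E[X²]=33.1422; 2: μ=6.5, E[X²]=50.5; 3: μ=8.8, E[X²]=86.24.
E[X] = 0.42·5.46 + 0.31·6.5 + 0.27·8.8 = 6.6842.
E[X²] = 0.42·33.1422 + 0.31·50.5 + 0.27·86.24 = 52.8595.
Var(X) = E[X²] − (E[X])² = 52.8595 − 44.6785 = 8.18099.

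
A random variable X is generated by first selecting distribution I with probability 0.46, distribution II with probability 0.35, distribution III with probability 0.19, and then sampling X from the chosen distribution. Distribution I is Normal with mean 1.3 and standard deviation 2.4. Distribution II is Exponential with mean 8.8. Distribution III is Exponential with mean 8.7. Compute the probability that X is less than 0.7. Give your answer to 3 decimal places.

Conditional on each component, P(X < 0.7): I: 0.401294; II: 0.076464; III: 0.077308.
By total probability, P(X < 0.7) = 0.46·0.401294 + 0.35·0.076464 + 0.19·0.077308 = 0.226046.

0.226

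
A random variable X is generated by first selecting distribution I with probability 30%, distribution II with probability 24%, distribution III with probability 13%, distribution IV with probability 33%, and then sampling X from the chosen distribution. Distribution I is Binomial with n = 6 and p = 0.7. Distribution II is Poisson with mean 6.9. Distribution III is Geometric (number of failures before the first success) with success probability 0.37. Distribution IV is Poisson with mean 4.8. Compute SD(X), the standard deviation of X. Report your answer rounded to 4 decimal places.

2.5736

Per component, I: μ=4.2, E[X²]=18.9; II: μ=6.9, E[X²]=54.51; III: μ=1.7027, E[X²]=7.5011; IV: μ=4.8, E[X²]=27.84.
E[X] = 0.3·4.2 + 0.24·6.9 + 0.13·1.7027 + 0.33·4.8 = 4.72135.
E[X²] = 0.3·18.9 + 0.24·54.51 + 0.13·7.5011 + 0.33·27.84 = 28.9147.
Var(X) = E[X²] − (E[X])² = 28.9147 − 22.2912 = 6.62358.
SD(X) = √6.62358 = 2.57363.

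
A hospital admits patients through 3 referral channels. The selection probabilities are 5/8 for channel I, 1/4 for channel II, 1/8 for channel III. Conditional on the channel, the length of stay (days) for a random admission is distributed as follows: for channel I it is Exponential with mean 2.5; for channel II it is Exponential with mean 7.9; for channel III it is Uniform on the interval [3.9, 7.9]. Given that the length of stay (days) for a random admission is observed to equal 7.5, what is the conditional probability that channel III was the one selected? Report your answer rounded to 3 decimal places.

0.559

Likelihoods f(7.5 | ·): I: 0.0199148; II: 0.0489856; III: 0.25.
Posterior ∝ prior × likelihood. Numerator for III: 0.125·0.25 = 0.03125.
Normalizing constant: 0.625·0.0199148 + 0.25·0.0489856 + 0.125·0.25 = 0.0559432.
P(III | observation) = 0.03125 / 0.0559432 = 0.558603.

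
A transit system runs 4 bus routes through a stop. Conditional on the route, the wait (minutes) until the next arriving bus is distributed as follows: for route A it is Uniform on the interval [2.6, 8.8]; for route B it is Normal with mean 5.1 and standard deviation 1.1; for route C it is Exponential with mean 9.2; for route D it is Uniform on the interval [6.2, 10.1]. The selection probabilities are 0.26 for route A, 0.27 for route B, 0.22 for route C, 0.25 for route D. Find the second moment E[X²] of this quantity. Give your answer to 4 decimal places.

70.7938

For each component E[X²] = Var + (mean)², giving A: 35.6933; B: 27.22; C: 169.28; D: 67.69.
Overall E[X²] = 0.26·35.6933 + 0.27·27.22 + 0.22·169.28 + 0.25·67.69 = 70.7938.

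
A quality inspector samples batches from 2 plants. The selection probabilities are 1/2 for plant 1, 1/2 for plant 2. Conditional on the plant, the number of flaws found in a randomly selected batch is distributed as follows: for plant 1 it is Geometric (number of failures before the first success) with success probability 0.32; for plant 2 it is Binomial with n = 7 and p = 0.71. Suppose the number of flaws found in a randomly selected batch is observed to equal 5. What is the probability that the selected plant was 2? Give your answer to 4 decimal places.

0.8726

Likelihoods P(X=5 | ·): 1: 0.0465259; 2: 0.318645.
Posterior ∝ prior × likelihood. Numerator for 2: 0.5·0.318645 = 0.159322.
Normalizing constant: 0.5·0.0465259 + 0.5·0.318645 = 0.182585.
P(2 | observation) = 0.159322 / 0.182585 = 0.872591.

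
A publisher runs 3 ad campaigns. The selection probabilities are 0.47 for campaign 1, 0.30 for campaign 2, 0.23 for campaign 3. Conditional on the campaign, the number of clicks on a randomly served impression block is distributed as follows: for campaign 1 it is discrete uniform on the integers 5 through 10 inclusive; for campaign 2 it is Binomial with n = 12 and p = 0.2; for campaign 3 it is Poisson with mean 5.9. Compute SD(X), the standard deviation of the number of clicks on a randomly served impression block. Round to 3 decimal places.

Per component, 1: μ=7.5, E[X²]=59.1667; 2: μ=2.4, E[X²]=7.68; 3: μ=5.9, E[X²]=40.71.
E[X] = 0.47·7.5 + 0.3·2.4 + 0.23·5.9 = 5.602.
E[X²] = 0.47·59.1667 + 0.3·7.68 + 0.23·40.71 = 39.4756.
Var(X) = E[X²] − (E[X])² = 39.4756 − 31.3824 = 8.09323.
SD(X) = √8.09323 = 2.84486.

2.845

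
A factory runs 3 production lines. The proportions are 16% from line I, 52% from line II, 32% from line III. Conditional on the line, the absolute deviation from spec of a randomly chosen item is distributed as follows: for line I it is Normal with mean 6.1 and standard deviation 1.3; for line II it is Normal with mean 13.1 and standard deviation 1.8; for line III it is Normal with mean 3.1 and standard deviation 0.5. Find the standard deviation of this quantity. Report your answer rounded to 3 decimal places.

Per component, I: μ=6.1, E[X²]=38.9; II: μ=13.1, E[X²]=174.85; III: μ=3.1, E[X²]=9.86.
E[X] = 0.16·6.1 + 0.52·13.1 + 0.32·3.1 = 8.78.
E[X²] = 0.16·38.9 + 0.52·174.85 + 0.32·9.86 = 100.301.
Var(X) = E[X²] − (E[X])² = 100.301 − 77.0884 = 23.2128.
SD(X) = √23.2128 = 4.81797.

4.818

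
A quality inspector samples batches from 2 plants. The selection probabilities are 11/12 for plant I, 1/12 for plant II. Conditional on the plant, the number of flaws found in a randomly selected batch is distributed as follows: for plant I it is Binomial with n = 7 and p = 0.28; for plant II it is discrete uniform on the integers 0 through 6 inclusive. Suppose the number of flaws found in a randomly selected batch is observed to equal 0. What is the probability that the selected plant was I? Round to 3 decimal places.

Likelihoods P(X=0 | ·): I: 0.100306; II: 0.142857.
Posterior ∝ prior × likelihood. Numerator for I: 0.916667·0.100306 = 0.0919473.
Normalizing constant: 0.916667·0.100306 + 0.0833333·0.142857 = 0.103852.
P(I | observation) = 0.0919473 / 0.103852 = 0.885368.

0.885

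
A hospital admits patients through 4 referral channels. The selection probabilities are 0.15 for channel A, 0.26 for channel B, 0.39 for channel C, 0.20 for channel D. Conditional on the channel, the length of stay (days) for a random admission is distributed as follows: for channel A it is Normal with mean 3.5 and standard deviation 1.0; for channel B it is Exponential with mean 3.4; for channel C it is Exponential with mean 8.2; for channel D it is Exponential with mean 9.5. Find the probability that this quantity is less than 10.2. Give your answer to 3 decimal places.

0.806

Conditional on each channel, P(X < 10.2): A: 1; B: 0.950213; C: 0.711743; D: 0.658253.
By total probability, P(X < 10.2) = 0.15·1 + 0.26·0.950213 + 0.39·0.711743 + 0.2·0.658253 = 0.806286.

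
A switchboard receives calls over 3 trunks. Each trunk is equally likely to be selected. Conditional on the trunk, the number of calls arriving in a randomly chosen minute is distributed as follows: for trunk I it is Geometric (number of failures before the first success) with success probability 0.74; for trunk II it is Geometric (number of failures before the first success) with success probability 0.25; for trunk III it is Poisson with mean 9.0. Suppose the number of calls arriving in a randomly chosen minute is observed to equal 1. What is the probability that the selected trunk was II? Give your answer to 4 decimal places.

0.4921

Likelihoods P(X=1 | ·): I: 0.1924; II: 0.1875; III: 0.00111069.
Posterior ∝ prior × likelihood. Numerator for II: 0.333333·0.1875 = 0.0625.
Normalizing constant: 0.333333·0.1924 + 0.333333·0.1875 + 0.333333·0.00111069 = 0.127004.
P(II | observation) = 0.0625 / 0.127004 = 0.492112.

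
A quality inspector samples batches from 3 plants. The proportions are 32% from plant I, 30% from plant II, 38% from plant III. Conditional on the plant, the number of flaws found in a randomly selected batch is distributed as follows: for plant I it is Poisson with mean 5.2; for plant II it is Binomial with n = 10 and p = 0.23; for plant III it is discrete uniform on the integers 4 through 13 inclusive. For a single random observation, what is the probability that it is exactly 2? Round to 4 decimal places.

0.1121

Conditional on each plant, P(X = 2): I: 0.074584; II: 0.294167; III: 0.
By total probability, P(X = 2) = 0.32·0.074584 + 0.3·0.294167 + 0.38·0 = 0.112117.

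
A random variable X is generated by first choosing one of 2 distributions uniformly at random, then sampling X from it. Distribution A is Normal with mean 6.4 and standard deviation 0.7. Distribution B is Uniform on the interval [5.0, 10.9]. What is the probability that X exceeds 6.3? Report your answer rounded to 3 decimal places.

Conditional on each component, P(X > 6.3): A: 0.556798; B: 0.779661.
By total probability, P(X > 6.3) = 0.5·0.556798 + 0.5·0.779661 = 0.66823.

0.668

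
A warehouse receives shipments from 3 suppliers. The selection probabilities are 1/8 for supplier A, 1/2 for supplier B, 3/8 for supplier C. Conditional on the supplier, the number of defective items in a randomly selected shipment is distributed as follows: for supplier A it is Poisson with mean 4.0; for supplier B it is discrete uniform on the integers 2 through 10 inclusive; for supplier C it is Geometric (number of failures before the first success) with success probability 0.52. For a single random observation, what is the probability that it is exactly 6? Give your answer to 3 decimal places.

Conditional on each supplier, P(X = 6): A: 0.104196; B: 0.111111; C: 0.00635991.
By total probability, P(X = 6) = 0.125·0.104196 + 0.5·0.111111 + 0.375·0.00635991 = 0.070965.

0.071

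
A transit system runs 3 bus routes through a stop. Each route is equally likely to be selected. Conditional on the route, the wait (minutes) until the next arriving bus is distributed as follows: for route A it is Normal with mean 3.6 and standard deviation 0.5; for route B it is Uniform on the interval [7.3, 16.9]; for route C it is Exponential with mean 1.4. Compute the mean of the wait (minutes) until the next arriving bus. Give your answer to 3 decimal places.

Component means — A: 3.6; B: 12.1; C: 1.4.
E[X] = 0.333333·3.6 + 0.333333·12.1 + 0.333333·1.4 = 5.7.

5.700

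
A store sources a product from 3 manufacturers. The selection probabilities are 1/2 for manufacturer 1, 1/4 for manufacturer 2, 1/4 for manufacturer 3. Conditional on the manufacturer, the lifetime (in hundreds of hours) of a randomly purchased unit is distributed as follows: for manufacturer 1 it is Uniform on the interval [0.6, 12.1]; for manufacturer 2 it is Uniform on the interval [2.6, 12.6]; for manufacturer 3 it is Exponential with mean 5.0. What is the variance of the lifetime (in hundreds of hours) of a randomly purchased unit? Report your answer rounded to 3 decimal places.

14.689

Per component, 1: μ=6.35, E[X²]=51.3433; 2: μ=7.6, E[X²]=66.0933; 3: μ=5, E[X²]=50.
E[X] = 0.5·6.35 + 0.25·7.6 + 0.25·5 = 6.325.
E[X²] = 0.5·51.3433 + 0.25·66.0933 + 0.25·50 = 54.695.
Var(X) = E[X²] − (E[X])² = 54.695 − 40.0056 = 14.6894.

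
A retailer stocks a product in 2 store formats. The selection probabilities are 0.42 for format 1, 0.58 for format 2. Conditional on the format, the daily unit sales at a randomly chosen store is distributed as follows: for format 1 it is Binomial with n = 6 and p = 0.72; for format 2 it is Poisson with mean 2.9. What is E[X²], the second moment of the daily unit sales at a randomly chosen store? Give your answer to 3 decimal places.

14.906

For each component E[X²] = Var + (mean)², giving 1: 19.872; 2: 11.31.
Overall E[X²] = 0.42·19.872 + 0.58·11.31 = 14.906.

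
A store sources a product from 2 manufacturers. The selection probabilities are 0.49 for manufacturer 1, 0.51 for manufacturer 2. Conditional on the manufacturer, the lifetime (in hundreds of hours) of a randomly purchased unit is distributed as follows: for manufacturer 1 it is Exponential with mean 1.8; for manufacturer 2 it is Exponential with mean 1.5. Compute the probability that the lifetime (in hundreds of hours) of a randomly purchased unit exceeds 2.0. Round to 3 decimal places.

Conditional on each manufacturer, P(X > 2.0): 1: 0.329193; 2: 0.263597.
By total probability, P(X > 2.0) = 0.49·0.329193 + 0.51·0.263597 = 0.295739.

0.296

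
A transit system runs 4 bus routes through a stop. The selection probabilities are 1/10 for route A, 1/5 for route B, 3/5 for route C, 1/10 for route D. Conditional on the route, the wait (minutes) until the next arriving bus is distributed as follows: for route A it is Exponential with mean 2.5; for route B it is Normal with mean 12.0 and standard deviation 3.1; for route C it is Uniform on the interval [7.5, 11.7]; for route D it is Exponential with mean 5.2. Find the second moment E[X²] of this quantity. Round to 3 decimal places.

For each component E[X²] = Var + (mean)², giving A: 12.5; B: 153.61; C: 93.63; D: 54.08.
Overall E[X²] = 0.1·12.5 + 0.2·153.61 + 0.6·93.63 + 0.1·54.08 = 93.558.

93.558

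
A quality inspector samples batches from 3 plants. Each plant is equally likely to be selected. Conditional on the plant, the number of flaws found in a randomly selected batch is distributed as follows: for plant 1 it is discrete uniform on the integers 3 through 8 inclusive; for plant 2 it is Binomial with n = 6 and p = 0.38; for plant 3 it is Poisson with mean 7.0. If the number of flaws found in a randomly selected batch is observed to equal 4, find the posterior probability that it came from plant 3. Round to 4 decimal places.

0.2413

Likelihoods P(X=4 | ·): 1: 0.166667; 2: 0.120229; 3: 0.0912262.
Posterior ∝ prior × likelihood. Numerator for 3: 0.333333·0.0912262 = 0.0304087.
Normalizing constant: 0.333333·0.166667 + 0.333333·0.120229 + 0.333333·0.0912262 = 0.126041.
P(3 | observation) = 0.0304087 / 0.126041 = 0.241261.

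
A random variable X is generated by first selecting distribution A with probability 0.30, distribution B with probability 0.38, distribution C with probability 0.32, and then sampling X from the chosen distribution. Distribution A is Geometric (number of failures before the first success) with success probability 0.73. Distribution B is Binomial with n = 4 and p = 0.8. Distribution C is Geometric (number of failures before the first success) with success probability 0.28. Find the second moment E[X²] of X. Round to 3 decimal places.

9.382

For each component E[X²] = Var + (mean)², giving A: 0.64346; B: 10.88; C: 15.7959.
Overall E[X²] = 0.3·0.64346 + 0.38·10.88 + 0.32·15.7959 = 9.38213.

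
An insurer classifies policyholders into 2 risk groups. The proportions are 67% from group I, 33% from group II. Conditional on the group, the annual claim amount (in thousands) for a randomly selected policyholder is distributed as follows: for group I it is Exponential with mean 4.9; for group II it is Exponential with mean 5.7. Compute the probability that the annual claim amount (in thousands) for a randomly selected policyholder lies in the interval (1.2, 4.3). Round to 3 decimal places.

Conditional on each group, P(1.2 < X < 4.3): I: 0.366984; II: 0.339858.
By total probability, P(1.2 < X < 4.3) = 0.67·0.366984 + 0.33·0.339858 = 0.358033.

0.358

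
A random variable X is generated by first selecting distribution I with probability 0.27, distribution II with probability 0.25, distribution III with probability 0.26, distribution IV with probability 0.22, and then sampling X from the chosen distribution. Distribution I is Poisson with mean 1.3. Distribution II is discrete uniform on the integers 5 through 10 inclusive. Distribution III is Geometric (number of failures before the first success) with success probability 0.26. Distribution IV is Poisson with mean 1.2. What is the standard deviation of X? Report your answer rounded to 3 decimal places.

Per component, I: μ=1.3, E[X²]=2.99; II: μ=7.5, E[X²]=59.1667; III: μ=2.84615, E[X²]=19.0473; IV: μ=1.2, E[X²]=2.64.
E[X] = 0.27·1.3 + 0.25·7.5 + 0.26·2.84615 + 0.22·1.2 = 3.23.
E[X²] = 0.27·2.99 + 0.25·59.1667 + 0.26·19.0473 + 0.22·2.64 = 21.1321.
Var(X) = E[X²] − (E[X])² = 21.1321 − 10.4329 = 10.6992.
SD(X) = √10.6992 = 3.27096.

3.271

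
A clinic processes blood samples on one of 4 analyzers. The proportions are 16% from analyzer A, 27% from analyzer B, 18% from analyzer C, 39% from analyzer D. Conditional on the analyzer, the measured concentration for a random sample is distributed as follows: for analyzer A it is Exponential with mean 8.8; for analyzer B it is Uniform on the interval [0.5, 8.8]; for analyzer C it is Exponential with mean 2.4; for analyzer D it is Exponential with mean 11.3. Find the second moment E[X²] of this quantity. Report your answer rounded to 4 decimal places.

133.8407

For each component E[X²] = Var + (mean)², giving A: 154.88; B: 27.3633; C: 11.52; D: 255.38.
Overall E[X²] = 0.16·154.88 + 0.27·27.3633 + 0.18·11.52 + 0.39·255.38 = 133.841.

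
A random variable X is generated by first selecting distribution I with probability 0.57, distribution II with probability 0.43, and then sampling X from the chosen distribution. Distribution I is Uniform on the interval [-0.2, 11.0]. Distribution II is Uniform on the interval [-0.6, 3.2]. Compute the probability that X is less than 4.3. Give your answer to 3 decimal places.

0.659

Conditional on each component, P(X < 4.3): I: 0.401786; II: 1.
By total probability, P(X < 4.3) = 0.57·0.401786 + 0.43·1 = 0.659018.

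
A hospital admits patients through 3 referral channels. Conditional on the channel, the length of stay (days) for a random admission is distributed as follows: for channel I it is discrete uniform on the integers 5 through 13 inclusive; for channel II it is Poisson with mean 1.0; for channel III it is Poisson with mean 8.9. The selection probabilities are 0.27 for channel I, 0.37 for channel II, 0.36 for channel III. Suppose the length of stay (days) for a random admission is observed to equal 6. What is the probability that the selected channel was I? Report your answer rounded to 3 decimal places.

Likelihoods P(X=6 | ·): I: 0.111111; II: 0.000510944; III: 0.0941427.
Posterior ∝ prior × likelihood. Numerator for I: 0.27·0.111111 = 0.03.
Normalizing constant: 0.27·0.111111 + 0.37·0.000510944 + 0.36·0.0941427 = 0.0640804.
P(I | observation) = 0.03 / 0.0640804 = 0.468162.

0.468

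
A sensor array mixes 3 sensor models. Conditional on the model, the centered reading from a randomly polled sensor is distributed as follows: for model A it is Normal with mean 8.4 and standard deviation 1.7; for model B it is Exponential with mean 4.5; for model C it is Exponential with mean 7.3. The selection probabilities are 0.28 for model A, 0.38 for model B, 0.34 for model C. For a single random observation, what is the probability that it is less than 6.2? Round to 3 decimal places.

Conditional on each model, P(X < 6.2): A: 0.0978124; B: 0.747862; C: 0.572292.
By total probability, P(X < 6.2) = 0.28·0.0978124 + 0.38·0.747862 + 0.34·0.572292 = 0.506154.

0.506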